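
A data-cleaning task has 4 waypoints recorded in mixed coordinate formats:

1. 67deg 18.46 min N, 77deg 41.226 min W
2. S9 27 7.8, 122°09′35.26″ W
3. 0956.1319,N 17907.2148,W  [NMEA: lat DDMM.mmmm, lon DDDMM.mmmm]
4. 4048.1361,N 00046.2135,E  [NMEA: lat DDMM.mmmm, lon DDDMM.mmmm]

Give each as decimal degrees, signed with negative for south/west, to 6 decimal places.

1. 67.307667, -77.687100
2. -9.452167, -122.159794
3. 9.935532, -179.120247
4. 40.802268, 0.770225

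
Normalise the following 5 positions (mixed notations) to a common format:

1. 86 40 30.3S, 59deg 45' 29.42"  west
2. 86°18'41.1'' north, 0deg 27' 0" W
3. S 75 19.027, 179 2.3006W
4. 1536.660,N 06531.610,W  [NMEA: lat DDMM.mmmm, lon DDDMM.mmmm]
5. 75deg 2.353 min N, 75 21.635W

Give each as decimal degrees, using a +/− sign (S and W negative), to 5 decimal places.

1. -86.67508, -59.75817
2. 86.31142, -0.45000
3. -75.31712, -179.03834
4. 15.61100, -65.52683
5. 75.03922, -75.36058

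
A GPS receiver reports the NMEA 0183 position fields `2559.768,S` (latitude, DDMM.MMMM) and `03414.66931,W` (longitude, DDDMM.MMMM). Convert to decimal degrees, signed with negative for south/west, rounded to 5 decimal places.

-25.99613, -34.24449

Lat: degrees = first 2 digits = 25, minutes = 59.768; 25 + 59.768/60 = 25.996133
S → negative
Lon: degrees = first 3 digits = 34, minutes = 14.66931; 34 + 14.66931/60 = 34.244489
W ⇒ negate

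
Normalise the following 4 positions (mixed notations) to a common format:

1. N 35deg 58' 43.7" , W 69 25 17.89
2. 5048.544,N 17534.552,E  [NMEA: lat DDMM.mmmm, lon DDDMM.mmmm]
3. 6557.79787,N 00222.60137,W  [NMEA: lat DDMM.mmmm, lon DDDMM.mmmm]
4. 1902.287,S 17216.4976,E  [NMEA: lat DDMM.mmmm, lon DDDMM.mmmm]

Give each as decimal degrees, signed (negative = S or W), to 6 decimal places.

1. 35.978806, -69.421636
2. 50.809067, 175.575867
3. 65.963298, -2.376690
4. -19.038117, 172.274960

Point 1:
  φ: 35° + 58/60 + 43.7/3600 = 35 + 0.966667 + 0.012139 = 35.9788056
  N ⇒ keep positive
  Longitude: 25′ + 17.89″ = 25.29817′; 69 + 25.29817/60 = 69.4216361
  W → negative
Point 2:
  Lat: split at 2 digits → 50° and 48.544′; 50 + 48.544/60 = 50.8090667
  N ⇒ keep positive
  Lon: split at 3 digits → 175° and 34.552′; 175 + 34.552/60 = 175.5758667
  E → positive
Point 3:
  φ: degrees = first 2 digits = 65, minutes = 57.79787; 65 + 57.79787/60 = 65.9632978
  N → positive
  Lon: degrees = first 3 digits = 2, minutes = 22.60137; 2 + 22.60137/60 = 2.3766895
  W → negative
Point 4:
  φ: degrees = first 2 digits = 19, minutes = 2.287; 19 + 2.287/60 = 19.0381167
  hemisphere S, so the sign is −
  Longitude: split at 3 digits → 172° and 16.4976′; 172 + 16.4976/60 = 172.2749600
  E → positive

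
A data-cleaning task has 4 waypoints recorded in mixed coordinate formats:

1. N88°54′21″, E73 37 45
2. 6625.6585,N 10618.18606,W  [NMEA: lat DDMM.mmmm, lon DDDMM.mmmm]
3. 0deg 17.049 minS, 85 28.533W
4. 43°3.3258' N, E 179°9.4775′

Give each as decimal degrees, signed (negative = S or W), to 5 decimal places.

1. 88.90583, 73.62917
2. 66.42764, -106.30310
3. -0.28415, -85.47555
4. 43.05543, 179.15796

Point 1:
  Latitude: 54′ + 21″ = 54.35000′; 88 + 54.35000/60 = 88.905833
  N → positive
  Longitude: 73° + 37/60 + 45/3600 = 73 + 0.616667 + 0.012500 = 73.629167
  E ⇒ keep positive
Point 2:
  Latitude: split at 2 digits → 66° and 25.6585′; 66 + 25.6585/60 = 66.427642
  N → positive
  Lon: split at 3 digits → 106° and 18.18606′; 106 + 18.18606/60 = 106.303101
  W → negative
Point 3:
  Latitude: 17.049′ = 0.284150°; total 0.284150
  S → negative
  Lon: 28.533′ = 0.475550°; total 85.475550
  hemisphere W, so the sign is −
Point 4:
  φ: 3.3258′ = 0.055430°; total 43.055430
  N ⇒ keep positive
  Lon: 9.4775′ = 0.157958°; total 179.157958
  E → positive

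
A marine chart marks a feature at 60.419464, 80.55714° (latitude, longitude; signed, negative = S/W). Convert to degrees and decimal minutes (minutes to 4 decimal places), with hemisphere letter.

Latitude: minutes = (60.419464 − 60) × 60 = 25.167840
λ: minutes = (80.557140 − 80) × 60 = 33.428400

60° 25.1678′ N, 80° 33.4284′ E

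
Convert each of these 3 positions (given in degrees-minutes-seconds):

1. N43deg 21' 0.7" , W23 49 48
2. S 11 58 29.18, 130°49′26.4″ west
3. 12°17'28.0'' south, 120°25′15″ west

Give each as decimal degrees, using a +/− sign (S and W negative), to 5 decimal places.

Point 1:
  φ: 43 + 21/60 + 0.7/3600 = 43.350194
  N ⇒ keep positive
  λ: 23 + 49/60 + 48/3600 = 23.830000
  hemisphere W, so the sign is −
Point 2:
  Lat: 11 + 58/60 + 29.18/3600 = 11.974772
  hemisphere S, so the sign is −
  Longitude: 130° + 49/60 + 26.4/3600 = 130 + 0.816667 + 0.007333 = 130.824000
  W ⇒ negate
Point 3:
  φ: 12° + 17/60 + 28/3600 = 12 + 0.283333 + 0.007778 = 12.291111
  S → negative
  Longitude: 120° + 25/60 + 15/3600 = 120 + 0.416667 + 0.004167 = 120.420833
  hemisphere W, so the sign is −

1. 43.35019, -23.83000
2. -11.97477, -130.82400
3. -12.29111, -120.42083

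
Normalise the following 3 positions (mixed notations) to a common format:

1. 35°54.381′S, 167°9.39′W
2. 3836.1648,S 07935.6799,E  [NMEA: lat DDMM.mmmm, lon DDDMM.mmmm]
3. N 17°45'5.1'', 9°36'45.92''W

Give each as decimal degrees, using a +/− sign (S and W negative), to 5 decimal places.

1. -35.90635, -167.15650
2. -38.60275, 79.59467
3. 17.75142, -9.61276

Point 1:
  Latitude: 54.381′ = 0.906350°; total 35.906350
  S ⇒ negate
  Longitude: 9.39′ = 0.156500°; total 167.156500
  hemisphere W, so the sign is −
Point 2:
  φ: degrees = first 2 digits = 38, minutes = 36.1648; 38 + 36.1648/60 = 38.602747
  S → negative
  λ: degrees = first 3 digits = 79, minutes = 35.6799; 79 + 35.6799/60 = 79.594665
  E → positive
Point 3:
  Latitude: 17 + 45/60 + 5.1/3600 = 17.751417
  N ⇒ keep positive
  Longitude: 9 + 36/60 + 45.92/3600 = 9.612756
  hemisphere W, so the sign is −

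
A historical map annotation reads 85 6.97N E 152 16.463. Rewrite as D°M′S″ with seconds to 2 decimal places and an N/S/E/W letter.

85°06′58.20″ N, 152°16′27.78″ E

φ: 6.97000′ → 6′ and 0.97000 × 60 = 58.2000″
λ: fractional minutes 0.46300 × 60 = 27.7800″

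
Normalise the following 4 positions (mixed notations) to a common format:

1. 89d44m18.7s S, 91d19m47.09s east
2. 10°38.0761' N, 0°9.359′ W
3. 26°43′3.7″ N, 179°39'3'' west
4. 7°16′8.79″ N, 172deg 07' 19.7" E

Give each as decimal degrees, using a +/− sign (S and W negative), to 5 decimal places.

1. -89.73853, 91.32975
2. 10.63460, -0.15598
3. 26.71769, -179.65083
4. 7.26911, 172.12214

Point 1:
  Latitude: 89 + 44/60 + 18.7/3600 = 89.738528
  hemisphere S, so the sign is −
  λ: 91 + 19/60 + 47.09/3600 = 91.329747
  E → positive
Point 2:
  φ: 38.0761′ = 0.634602°; total 10.634602
  N ⇒ keep positive
  Longitude: 9.359′ = 0.155983°; total 0.155983
  W → negative
Point 3:
  Latitude: 43′ + 3.7″ = 43.06167′; 26 + 43.06167/60 = 26.717694
  N ⇒ keep positive
  Lon: 179 + 39/60 + 3/3600 = 179.650833
  W → negative
Point 4:
  Latitude: 7 + 16/60 + 8.79/3600 = 7.269108
  N → positive
  Lon: 172° + 7/60 + 19.7/3600 = 172 + 0.116667 + 0.005472 = 172.122139
  E ⇒ keep positive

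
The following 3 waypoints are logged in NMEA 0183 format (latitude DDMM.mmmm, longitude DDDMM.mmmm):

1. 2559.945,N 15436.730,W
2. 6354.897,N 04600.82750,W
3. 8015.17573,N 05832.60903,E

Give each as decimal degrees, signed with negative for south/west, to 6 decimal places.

Point 1:
  φ: split at 2 digits → 25° and 59.945′; 25 + 59.945/60 = 25.9990833
  N ⇒ keep positive
  λ: degrees = first 3 digits = 154, minutes = 36.73; 154 + 36.73/60 = 154.6121667
  W → negative
Point 2:
  φ: split at 2 digits → 63° and 54.897′; 63 + 54.897/60 = 63.9149500
  N ⇒ keep positive
  λ: split at 3 digits → 046° and 0.8275′; 46 + 0.8275/60 = 46.0137917
  W → negative
Point 3:
  Latitude: split at 2 digits → 80° and 15.17573′; 80 + 15.17573/60 = 80.2529288
  N → positive
  Lon: degrees = first 3 digits = 58, minutes = 32.60903; 58 + 32.60903/60 = 58.5434838
  E → positive

1. 25.999083, -154.612167
2. 63.914950, -46.013792
3. 80.252929, 58.543484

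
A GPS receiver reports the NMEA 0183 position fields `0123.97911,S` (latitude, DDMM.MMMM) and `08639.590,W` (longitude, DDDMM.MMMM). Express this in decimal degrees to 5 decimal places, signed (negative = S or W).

φ: split at 2 digits → 01° and 23.97911′; 1 + 23.97911/60 = 1.399652
S → negative
λ: degrees = first 3 digits = 86, minutes = 39.59; 86 + 39.59/60 = 86.659833
W ⇒ negate

-1.39965, -86.65983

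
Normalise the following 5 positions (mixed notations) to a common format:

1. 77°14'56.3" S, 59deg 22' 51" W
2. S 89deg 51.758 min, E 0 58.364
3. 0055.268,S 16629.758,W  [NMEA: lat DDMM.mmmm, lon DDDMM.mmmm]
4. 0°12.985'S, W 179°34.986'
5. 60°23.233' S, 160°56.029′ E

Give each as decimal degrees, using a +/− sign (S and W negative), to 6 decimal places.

1. -77.248972, -59.380833
2. -89.862633, 0.972733
3. -0.921133, -166.495967
4. -0.216417, -179.583100
5. -60.387217, 160.933817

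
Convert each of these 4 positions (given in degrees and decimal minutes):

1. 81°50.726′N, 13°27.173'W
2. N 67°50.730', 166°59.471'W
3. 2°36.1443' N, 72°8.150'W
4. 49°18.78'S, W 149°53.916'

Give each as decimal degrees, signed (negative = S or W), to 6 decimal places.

Point 1:
  Latitude: 81 + 50.726/60 = 81.8454333
  N ⇒ keep positive
  Lon: 27.173′ = 0.452883°; total 13.4528833
  W ⇒ negate
Point 2:
  Lat: 67 + 50.73/60 = 67.8455000
  N → positive
  Lon: 59.471′ = 0.991183°; total 166.9911833
  W → negative
Point 3:
  Latitude: 36.1443′ = 0.602405°; total 2.6024050
  N ⇒ keep positive
  Lon: 8.15′ = 0.135833°; total 72.1358333
  W → negative
Point 4:
  Latitude: 18.78′ = 0.313000°; total 49.3130000
  S → negative
  λ: 53.916′ = 0.898600°; total 149.8986000
  hemisphere W, so the sign is −

1. 81.845433, -13.452883
2. 67.845500, -166.991183
3. 2.602405, -72.135833
4. -49.313000, -149.898600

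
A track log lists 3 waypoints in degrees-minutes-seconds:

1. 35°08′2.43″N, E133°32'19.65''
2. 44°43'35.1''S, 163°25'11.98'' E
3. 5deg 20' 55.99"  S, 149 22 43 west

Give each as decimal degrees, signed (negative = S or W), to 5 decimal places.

Point 1:
  Lat: 35° + 8/60 + 2.43/3600 = 35 + 0.133333 + 0.000675 = 35.134008
  N ⇒ keep positive
  λ: 133° + 32/60 + 19.65/3600 = 133 + 0.533333 + 0.005458 = 133.538792
  E ⇒ keep positive
Point 2:
  Lat: 44 + 43/60 + 35.1/3600 = 44.726417
  S → negative
  λ: 163 + 25/60 + 11.98/3600 = 163.419994
  E → positive
Point 3:
  Latitude: 20′ + 55.99″ = 20.93317′; 5 + 20.93317/60 = 5.348886
  S ⇒ negate
  λ: 149° + 22/60 + 43/3600 = 149 + 0.366667 + 0.011944 = 149.378611
  W ⇒ negate

1. 35.13401, 133.53879
2. -44.72642, 163.41999
3. -5.34889, -149.37861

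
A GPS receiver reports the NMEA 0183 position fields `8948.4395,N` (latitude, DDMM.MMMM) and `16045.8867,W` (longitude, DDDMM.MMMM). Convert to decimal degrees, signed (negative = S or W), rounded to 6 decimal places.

89.807325, -160.764778

Latitude: split at 2 digits → 89° and 48.4395′; 89 + 48.4395/60 = 89.8073250
N ⇒ keep positive
Longitude: degrees = first 3 digits = 160, minutes = 45.8867; 160 + 45.8867/60 = 160.7647783
W ⇒ negate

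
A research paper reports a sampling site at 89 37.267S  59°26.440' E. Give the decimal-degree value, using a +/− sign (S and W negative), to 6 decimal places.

Latitude: 37.267′ = 0.621117°; total 89.6211167
S ⇒ negate
λ: 26.44′ = 0.440667°; total 59.4406667
E ⇒ keep positive

-89.621117, 59.440667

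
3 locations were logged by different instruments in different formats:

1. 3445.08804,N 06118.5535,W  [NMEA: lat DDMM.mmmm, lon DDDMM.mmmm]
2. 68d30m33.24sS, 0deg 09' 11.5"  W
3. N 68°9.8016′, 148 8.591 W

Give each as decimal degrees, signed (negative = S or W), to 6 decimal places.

Point 1:
  Lat: degrees = first 2 digits = 34, minutes = 45.08804; 34 + 45.08804/60 = 34.7514673
  N → positive
  λ: degrees = first 3 digits = 61, minutes = 18.5535; 61 + 18.5535/60 = 61.3092250
  hemisphere W, so the sign is −
Point 2:
  Lat: 68° + 30/60 + 33.24/3600 = 68 + 0.500000 + 0.009233 = 68.5092333
  S ⇒ negate
  Longitude: 9′ + 11.5″ = 9.19167′; 0 + 9.19167/60 = 0.1531944
  W ⇒ negate
Point 3:
  φ: 68 + 9.8016/60 = 68.1633600
  N → positive
  Lon: 148 + 8.591/60 = 148.1431833
  W ⇒ negate

1. 34.751467, -61.309225
2. -68.509233, -0.153194
3. 68.163360, -148.143183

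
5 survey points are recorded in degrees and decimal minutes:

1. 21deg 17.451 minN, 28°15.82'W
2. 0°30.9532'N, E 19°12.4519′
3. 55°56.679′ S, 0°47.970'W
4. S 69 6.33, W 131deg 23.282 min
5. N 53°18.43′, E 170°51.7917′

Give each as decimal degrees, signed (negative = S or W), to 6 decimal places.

Point 1:
  Latitude: 17.451′ = 0.290850°; total 21.2908500
  N → positive
  Lon: 15.82′ = 0.263667°; total 28.2636667
  hemisphere W, so the sign is −
Point 2:
  Latitude: 30.9532′ = 0.515887°; total 0.5158867
  N ⇒ keep positive
  λ: 19 + 12.4519/60 = 19.2075317
  E → positive
Point 3:
  Lat: 56.679′ = 0.944650°; total 55.9446500
  S → negative
  Longitude: 47.97′ = 0.799500°; total 0.7995000
  W ⇒ negate
Point 4:
  Latitude: 69 + 6.33/60 = 69.1055000
  hemisphere S, so the sign is −
  Longitude: 131 + 23.282/60 = 131.3880333
  W → negative
Point 5:
  Latitude: 53 + 18.43/60 = 53.3071667
  N ⇒ keep positive
  λ: 51.7917′ = 0.863195°; total 170.8631950
  E ⇒ keep positive

1. 21.290850, -28.263667
2. 0.515887, 19.207532
3. -55.944650, -0.799500
4. -69.105500, -131.388033
5. 53.307167, 170.863195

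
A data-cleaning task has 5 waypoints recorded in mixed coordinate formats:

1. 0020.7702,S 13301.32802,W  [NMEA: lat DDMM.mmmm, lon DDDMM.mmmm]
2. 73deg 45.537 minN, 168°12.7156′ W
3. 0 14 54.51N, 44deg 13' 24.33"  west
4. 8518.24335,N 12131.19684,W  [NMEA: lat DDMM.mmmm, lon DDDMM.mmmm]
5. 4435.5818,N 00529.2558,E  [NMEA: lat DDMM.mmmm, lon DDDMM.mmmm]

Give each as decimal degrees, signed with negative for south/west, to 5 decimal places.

1. -0.34617, -133.02213
2. 73.75895, -168.21193
3. 0.24848, -44.22343
4. 85.30406, -121.51995
5. 44.59303, 5.48760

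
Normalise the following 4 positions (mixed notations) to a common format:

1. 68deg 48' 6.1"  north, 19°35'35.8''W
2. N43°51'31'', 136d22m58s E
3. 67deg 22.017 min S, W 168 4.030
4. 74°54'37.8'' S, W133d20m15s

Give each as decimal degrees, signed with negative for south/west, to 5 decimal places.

1. 68.80169, -19.59328
2. 43.85861, 136.38278
3. -67.36695, -168.06717
4. -74.91050, -133.33750

Point 1:
  Latitude: 68° + 48/60 + 6.1/3600 = 68 + 0.800000 + 0.001694 = 68.801694
  N ⇒ keep positive
  Longitude: 19° + 35/60 + 35.8/3600 = 19 + 0.583333 + 0.009944 = 19.593278
  hemisphere W, so the sign is −
Point 2:
  Latitude: 51′ + 31″ = 51.51667′; 43 + 51.51667/60 = 43.858611
  N ⇒ keep positive
  λ: 136 + 22/60 + 58/3600 = 136.382778
  E → positive
Point 3:
  Lat: 22.017′ = 0.366950°; total 67.366950
  hemisphere S, so the sign is −
  λ: 168 + 4.03/60 = 168.067167
  W ⇒ negate
Point 4:
  Latitude: 74° + 54/60 + 37.8/3600 = 74 + 0.900000 + 0.010500 = 74.910500
  hemisphere S, so the sign is −
  λ: 133° + 20/60 + 15/3600 = 133 + 0.333333 + 0.004167 = 133.337500
  hemisphere W, so the sign is −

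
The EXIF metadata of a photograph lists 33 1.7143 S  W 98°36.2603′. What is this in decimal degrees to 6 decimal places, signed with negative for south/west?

-33.028572, -98.604338

φ: 33 + 1.7143/60 = 33.0285717
S → negative
Lon: 36.2603′ = 0.604338°; total 98.6043383
hemisphere W, so the sign is −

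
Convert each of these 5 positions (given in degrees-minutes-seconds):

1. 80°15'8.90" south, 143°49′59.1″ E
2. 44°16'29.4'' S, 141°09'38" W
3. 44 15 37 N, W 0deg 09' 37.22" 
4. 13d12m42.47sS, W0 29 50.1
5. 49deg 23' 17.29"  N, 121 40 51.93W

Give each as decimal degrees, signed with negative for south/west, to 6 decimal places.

1. -80.252472, 143.833083
2. -44.274833, -141.160556
3. 44.260278, -0.160339
4. -13.211797, -0.497250
5. 49.388136, -121.681092

Point 1:
  φ: 15′ + 8.9″ = 15.14833′; 80 + 15.14833/60 = 80.2524722
  S → negative
  Lon: 143° + 49/60 + 59.1/3600 = 143 + 0.816667 + 0.016417 = 143.8330833
  E → positive
Point 2:
  Lat: 16′ + 29.4″ = 16.49000′; 44 + 16.49000/60 = 44.2748333
  S → negative
  Lon: 141 + 9/60 + 38/3600 = 141.1605556
  W → negative
Point 3:
  φ: 44° + 15/60 + 37/3600 = 44 + 0.250000 + 0.010278 = 44.2602778
  N → positive
  Longitude: 9′ + 37.22″ = 9.62033′; 0 + 9.62033/60 = 0.1603389
  W → negative
Point 4:
  Lat: 13° + 12/60 + 42.47/3600 = 13 + 0.200000 + 0.011797 = 13.2117972
  S ⇒ negate
  Lon: 29′ + 50.1″ = 29.83500′; 0 + 29.83500/60 = 0.4972500
  hemisphere W, so the sign is −
Point 5:
  Lat: 49 + 23/60 + 17.29/3600 = 49.3881361
  N ⇒ keep positive
  Lon: 40′ + 51.93″ = 40.86550′; 121 + 40.86550/60 = 121.6810917
  hemisphere W, so the sign is −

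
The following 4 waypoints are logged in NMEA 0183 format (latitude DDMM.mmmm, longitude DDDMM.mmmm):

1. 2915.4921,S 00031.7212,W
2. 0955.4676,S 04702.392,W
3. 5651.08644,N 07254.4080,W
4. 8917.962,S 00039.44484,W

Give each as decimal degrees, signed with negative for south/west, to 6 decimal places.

1. -29.258202, -0.528687
2. -9.924460, -47.039867
3. 56.851441, -72.906800
4. -89.299367, -0.657414

Point 1:
  Latitude: degrees = first 2 digits = 29, minutes = 15.4921; 29 + 15.4921/60 = 29.2582017
  S ⇒ negate
  Lon: split at 3 digits → 000° and 31.7212′; 0 + 31.7212/60 = 0.5286867
  W ⇒ negate
Point 2:
  Lat: split at 2 digits → 09° and 55.4676′; 9 + 55.4676/60 = 9.9244600
  S → negative
  Lon: split at 3 digits → 047° and 2.392′; 47 + 2.392/60 = 47.0398667
  hemisphere W, so the sign is −
Point 3:
  Latitude: split at 2 digits → 56° and 51.08644′; 56 + 51.08644/60 = 56.8514407
  N → positive
  λ: degrees = first 3 digits = 72, minutes = 54.408; 72 + 54.408/60 = 72.9068000
  hemisphere W, so the sign is −
Point 4:
  Latitude: split at 2 digits → 89° and 17.962′; 89 + 17.962/60 = 89.2993667
  S → negative
  Longitude: split at 3 digits → 000° and 39.44484′; 0 + 39.44484/60 = 0.6574140
  W → negative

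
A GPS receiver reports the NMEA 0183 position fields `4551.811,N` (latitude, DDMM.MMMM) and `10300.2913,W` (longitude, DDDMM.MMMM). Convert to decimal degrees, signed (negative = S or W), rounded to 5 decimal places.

45.86352, -103.00486

Latitude: degrees = first 2 digits = 45, minutes = 51.811; 45 + 51.811/60 = 45.863517
N ⇒ keep positive
λ: split at 3 digits → 103° and 0.2913′; 103 + 0.2913/60 = 103.004855
W ⇒ negate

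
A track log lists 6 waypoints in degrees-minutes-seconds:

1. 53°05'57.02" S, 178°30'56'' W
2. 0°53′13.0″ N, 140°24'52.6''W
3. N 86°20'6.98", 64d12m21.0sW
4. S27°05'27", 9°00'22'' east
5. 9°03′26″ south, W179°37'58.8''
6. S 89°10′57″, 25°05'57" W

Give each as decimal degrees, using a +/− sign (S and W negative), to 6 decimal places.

Point 1:
  Lat: 5′ + 57.02″ = 5.95033′; 53 + 5.95033/60 = 53.0991722
  hemisphere S, so the sign is −
  λ: 30′ + 56″ = 30.93333′; 178 + 30.93333/60 = 178.5155556
  W ⇒ negate
Point 2:
  φ: 0° + 53/60 + 13/3600 = 0 + 0.883333 + 0.003611 = 0.8869444
  N → positive
  Lon: 140° + 24/60 + 52.6/3600 = 140 + 0.400000 + 0.014611 = 140.4146111
  hemisphere W, so the sign is −
Point 3:
  Lat: 20′ + 6.98″ = 20.11633′; 86 + 20.11633/60 = 86.3352722
  N ⇒ keep positive
  λ: 64° + 12/60 + 21/3600 = 64 + 0.200000 + 0.005833 = 64.2058333
  W → negative
Point 4:
  Lat: 5′ + 27″ = 5.45000′; 27 + 5.45000/60 = 27.0908333
  S → negative
  Longitude: 0′ + 22″ = 0.36667′; 9 + 0.36667/60 = 9.0061111
  E → positive
Point 5:
  φ: 9 + 3/60 + 26/3600 = 9.0572222
  S ⇒ negate
  λ: 37′ + 58.8″ = 37.98000′; 179 + 37.98000/60 = 179.6330000
  W → negative
Point 6:
  Lat: 89 + 10/60 + 57/3600 = 89.1825000
  S ⇒ negate
  Lon: 25 + 5/60 + 57/3600 = 25.0991667
  W → negative

1. -53.099172, -178.515556
2. 0.886944, -140.414611
3. 86.335272, -64.205833
4. -27.090833, 9.006111
5. -9.057222, -179.633000
6. -89.182500, -25.099167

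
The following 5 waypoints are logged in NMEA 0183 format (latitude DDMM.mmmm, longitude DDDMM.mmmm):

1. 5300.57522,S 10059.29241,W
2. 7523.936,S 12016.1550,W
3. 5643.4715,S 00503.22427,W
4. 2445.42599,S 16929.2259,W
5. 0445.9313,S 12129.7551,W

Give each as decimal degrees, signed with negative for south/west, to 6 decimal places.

1. -53.009587, -100.988207
2. -75.398933, -120.269250
3. -56.724525, -5.053738
4. -24.757100, -169.487098
5. -4.765522, -121.495918

Point 1:
  φ: split at 2 digits → 53° and 0.57522′; 53 + 0.57522/60 = 53.0095870
  S → negative
  Longitude: degrees = first 3 digits = 100, minutes = 59.29241; 100 + 59.29241/60 = 100.9882068
  W ⇒ negate
Point 2:
  Lat: split at 2 digits → 75° and 23.936′; 75 + 23.936/60 = 75.3989333
  hemisphere S, so the sign is −
  Lon: split at 3 digits → 120° and 16.155′; 120 + 16.155/60 = 120.2692500
  W ⇒ negate
Point 3:
  φ: split at 2 digits → 56° and 43.4715′; 56 + 43.4715/60 = 56.7245250
  S ⇒ negate
  Longitude: degrees = first 3 digits = 5, minutes = 3.22427; 5 + 3.22427/60 = 5.0537378
  W → negative
Point 4:
  Lat: split at 2 digits → 24° and 45.42599′; 24 + 45.42599/60 = 24.7570998
  S → negative
  Longitude: split at 3 digits → 169° and 29.2259′; 169 + 29.2259/60 = 169.4870983
  W → negative
Point 5:
  φ: degrees = first 2 digits = 4, minutes = 45.9313; 4 + 45.9313/60 = 4.7655217
  S → negative
  Longitude: split at 3 digits → 121° and 29.7551′; 121 + 29.7551/60 = 121.4959183
  W ⇒ negate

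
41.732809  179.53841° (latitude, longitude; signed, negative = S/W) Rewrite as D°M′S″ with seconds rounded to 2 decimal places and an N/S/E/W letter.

φ: 0.732809 × 60 = 43.96854′ → 43′, remainder × 60 = 58.1124″
Longitude: 0.538410° → 32.30460′; 0.30460 × 60 = 18.2760″

41°43′58.11″ N, 179°32′18.28″ E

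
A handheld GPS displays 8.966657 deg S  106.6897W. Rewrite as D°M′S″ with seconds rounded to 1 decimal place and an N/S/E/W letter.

8°58′0.0″ S, 106°41′22.9″ W

Latitude: 0.966657° → 57.99942′; 0.99942 × 60 = 59.965″
rounding gives 60″ → carry → 8°58′0.0″
Lon: whole degrees 106; 41.38200′ → 41′ and 22.920″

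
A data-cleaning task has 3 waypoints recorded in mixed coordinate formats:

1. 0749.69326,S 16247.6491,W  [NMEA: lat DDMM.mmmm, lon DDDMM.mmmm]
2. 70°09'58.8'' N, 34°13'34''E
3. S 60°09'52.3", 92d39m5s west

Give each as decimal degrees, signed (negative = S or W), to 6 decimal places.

Point 1:
  φ: split at 2 digits → 07° and 49.69326′; 7 + 49.69326/60 = 7.8282210
  hemisphere S, so the sign is −
  λ: degrees = first 3 digits = 162, minutes = 47.6491; 162 + 47.6491/60 = 162.7941517
  W ⇒ negate
Point 2:
  Latitude: 70° + 9/60 + 58.8/3600 = 70 + 0.150000 + 0.016333 = 70.1663333
  N ⇒ keep positive
  Lon: 34° + 13/60 + 34/3600 = 34 + 0.216667 + 0.009444 = 34.2261111
  E ⇒ keep positive
Point 3:
  Lat: 60° + 9/60 + 52.3/3600 = 60 + 0.150000 + 0.014528 = 60.1645278
  S → negative
  Longitude: 92 + 39/60 + 5/3600 = 92.6513889
  W ⇒ negate

1. -7.828221, -162.794152
2. 70.166333, 34.226111
3. -60.164528, -92.651389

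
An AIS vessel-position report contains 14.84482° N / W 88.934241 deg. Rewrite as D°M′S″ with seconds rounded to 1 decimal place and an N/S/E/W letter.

14°50′41.4″ N, 88°56′3.3″ W

Lat: 0.844820° → 50.68920′; 0.68920 × 60 = 41.352″
λ: whole degrees 88; 56.05446′ → 56′ and 3.268″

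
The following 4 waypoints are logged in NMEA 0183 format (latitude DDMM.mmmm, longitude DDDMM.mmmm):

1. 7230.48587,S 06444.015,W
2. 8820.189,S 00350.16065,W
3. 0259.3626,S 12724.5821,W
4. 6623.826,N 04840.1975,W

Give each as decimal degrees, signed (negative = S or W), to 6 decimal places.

1. -72.508098, -64.733583
2. -88.336483, -3.836011
3. -2.989377, -127.409702
4. 66.397100, -48.669958

Point 1:
  Latitude: degrees = first 2 digits = 72, minutes = 30.48587; 72 + 30.48587/60 = 72.5080978
  hemisphere S, so the sign is −
  Lon: split at 3 digits → 064° and 44.015′; 64 + 44.015/60 = 64.7335833
  hemisphere W, so the sign is −
Point 2:
  Latitude: split at 2 digits → 88° and 20.189′; 88 + 20.189/60 = 88.3364833
  S ⇒ negate
  λ: degrees = first 3 digits = 3, minutes = 50.16065; 3 + 50.16065/60 = 3.8360108
  W ⇒ negate
Point 3:
  Latitude: split at 2 digits → 02° and 59.3626′; 2 + 59.3626/60 = 2.9893767
  S → negative
  λ: degrees = first 3 digits = 127, minutes = 24.5821; 127 + 24.5821/60 = 127.4097017
  W ⇒ negate
Point 4:
  Lat: degrees = first 2 digits = 66, minutes = 23.826; 66 + 23.826/60 = 66.3971000
  N → positive
  Lon: degrees = first 3 digits = 48, minutes = 40.1975; 48 + 40.1975/60 = 48.6699583
  W ⇒ negate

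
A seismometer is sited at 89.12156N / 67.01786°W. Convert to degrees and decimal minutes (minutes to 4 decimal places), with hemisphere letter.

89° 7.2936′ N, 67° 1.0716′ W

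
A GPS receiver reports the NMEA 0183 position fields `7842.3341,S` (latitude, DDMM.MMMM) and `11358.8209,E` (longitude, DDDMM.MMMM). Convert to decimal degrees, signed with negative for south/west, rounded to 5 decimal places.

φ: degrees = first 2 digits = 78, minutes = 42.3341; 78 + 42.3341/60 = 78.705568
S → negative
λ: split at 3 digits → 113° and 58.8209′; 113 + 58.8209/60 = 113.980348
E → positive

-78.70557, 113.98035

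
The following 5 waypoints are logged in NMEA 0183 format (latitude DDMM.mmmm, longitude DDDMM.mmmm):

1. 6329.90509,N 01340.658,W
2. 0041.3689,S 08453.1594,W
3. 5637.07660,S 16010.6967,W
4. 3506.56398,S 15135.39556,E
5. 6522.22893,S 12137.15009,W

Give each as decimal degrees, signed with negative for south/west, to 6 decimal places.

1. 63.498418, -13.677633
2. -0.689482, -84.885990
3. -56.617943, -160.178278
4. -35.109400, 151.589926
5. -65.370482, -121.619168

Point 1:
  φ: split at 2 digits → 63° and 29.90509′; 63 + 29.90509/60 = 63.4984182
  N → positive
  Longitude: degrees = first 3 digits = 13, minutes = 40.658; 13 + 40.658/60 = 13.6776333
  hemisphere W, so the sign is −
Point 2:
  Lat: split at 2 digits → 00° and 41.3689′; 0 + 41.3689/60 = 0.6894817
  S → negative
  Longitude: split at 3 digits → 084° and 53.1594′; 84 + 53.1594/60 = 84.8859900
  W ⇒ negate
Point 3:
  Latitude: degrees = first 2 digits = 56, minutes = 37.0766; 56 + 37.0766/60 = 56.6179433
  hemisphere S, so the sign is −
  Longitude: degrees = first 3 digits = 160, minutes = 10.6967; 160 + 10.6967/60 = 160.1782783
  W → negative
Point 4:
  Latitude: split at 2 digits → 35° and 6.56398′; 35 + 6.56398/60 = 35.1093997
  S → negative
  Longitude: split at 3 digits → 151° and 35.39556′; 151 + 35.39556/60 = 151.5899260
  E → positive
Point 5:
  Lat: split at 2 digits → 65° and 22.22893′; 65 + 22.22893/60 = 65.3704822
  S → negative
  Longitude: degrees = first 3 digits = 121, minutes = 37.15009; 121 + 37.15009/60 = 121.6191682
  W ⇒ negate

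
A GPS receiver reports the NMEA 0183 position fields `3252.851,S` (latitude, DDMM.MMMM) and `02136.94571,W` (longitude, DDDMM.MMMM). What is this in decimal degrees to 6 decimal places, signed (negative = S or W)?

-32.880850, -21.615762

Latitude: split at 2 digits → 32° and 52.851′; 32 + 52.851/60 = 32.8808500
S ⇒ negate
Lon: split at 3 digits → 021° and 36.94571′; 21 + 36.94571/60 = 21.6157618
hemisphere W, so the sign is −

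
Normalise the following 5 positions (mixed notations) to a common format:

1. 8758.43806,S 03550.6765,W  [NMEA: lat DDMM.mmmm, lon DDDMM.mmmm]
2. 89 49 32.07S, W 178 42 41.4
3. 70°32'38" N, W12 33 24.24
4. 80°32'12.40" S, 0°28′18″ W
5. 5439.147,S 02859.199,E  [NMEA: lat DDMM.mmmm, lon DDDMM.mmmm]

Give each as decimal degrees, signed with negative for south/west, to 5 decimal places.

Point 1:
  φ: degrees = first 2 digits = 87, minutes = 58.43806; 87 + 58.43806/60 = 87.973968
  hemisphere S, so the sign is −
  Lon: degrees = first 3 digits = 35, minutes = 50.6765; 35 + 50.6765/60 = 35.844608
  hemisphere W, so the sign is −
Point 2:
  Latitude: 89 + 49/60 + 32.07/3600 = 89.825575
  S → negative
  Lon: 178° + 42/60 + 41.4/3600 = 178 + 0.700000 + 0.011500 = 178.711500
  hemisphere W, so the sign is −
Point 3:
  Latitude: 70 + 32/60 + 38/3600 = 70.543889
  N → positive
  λ: 12° + 33/60 + 24.24/3600 = 12 + 0.550000 + 0.006733 = 12.556733
  hemisphere W, so the sign is −
Point 4:
  φ: 80° + 32/60 + 12.4/3600 = 80 + 0.533333 + 0.003444 = 80.536778
  hemisphere S, so the sign is −
  Lon: 28′ + 18″ = 28.30000′; 0 + 28.30000/60 = 0.471667
  W → negative
Point 5:
  Lat: degrees = first 2 digits = 54, minutes = 39.147; 54 + 39.147/60 = 54.652450
  hemisphere S, so the sign is −
  Lon: degrees = first 3 digits = 28, minutes = 59.199; 28 + 59.199/60 = 28.986650
  E ⇒ keep positive

1. -87.97397, -35.84461
2. -89.82558, -178.71150
3. 70.54389, -12.55673
4. -80.53678, -0.47167
5. -54.65245, 28.98665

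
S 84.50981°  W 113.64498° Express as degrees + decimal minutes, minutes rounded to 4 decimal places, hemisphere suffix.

Latitude: 84° + 0.509810 × 60 = 84° 30.588600′
Longitude: fractional part 0.644980 → 38.698800 minutes

84° 30.5886′ S, 113° 38.6988′ W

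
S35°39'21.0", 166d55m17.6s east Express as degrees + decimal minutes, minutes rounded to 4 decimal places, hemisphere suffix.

35° 39.3500′ S, 166° 55.2933′ E

Latitude: seconds/60 = 0.35000; minutes = 39 + 0.35000 = 39.350000
λ: 55 + 17.6/60 = 55.293333′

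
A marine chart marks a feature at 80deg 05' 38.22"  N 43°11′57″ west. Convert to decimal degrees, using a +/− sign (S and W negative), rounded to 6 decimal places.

Latitude: 5′ + 38.22″ = 5.63700′; 80 + 5.63700/60 = 80.0939500
N → positive
Longitude: 43° + 11/60 + 57/3600 = 43 + 0.183333 + 0.015833 = 43.1991667
hemisphere W, so the sign is −

80.093950, -43.199167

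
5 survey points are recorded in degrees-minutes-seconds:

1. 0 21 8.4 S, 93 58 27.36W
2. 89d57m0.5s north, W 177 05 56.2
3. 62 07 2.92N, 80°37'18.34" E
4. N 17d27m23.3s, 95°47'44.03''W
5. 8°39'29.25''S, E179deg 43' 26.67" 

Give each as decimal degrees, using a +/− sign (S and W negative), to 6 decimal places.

Point 1:
  φ: 0 + 21/60 + 8.4/3600 = 0.3523333
  hemisphere S, so the sign is −
  λ: 58′ + 27.36″ = 58.45600′; 93 + 58.45600/60 = 93.9742667
  W ⇒ negate
Point 2:
  Lat: 57′ + 0.5″ = 57.00833′; 89 + 57.00833/60 = 89.9501389
  N → positive
  Longitude: 5′ + 56.2″ = 5.93667′; 177 + 5.93667/60 = 177.0989444
  W → negative
Point 3:
  Lat: 7′ + 2.92″ = 7.04867′; 62 + 7.04867/60 = 62.1174778
  N ⇒ keep positive
  Longitude: 80° + 37/60 + 18.34/3600 = 80 + 0.616667 + 0.005094 = 80.6217611
  E ⇒ keep positive
Point 4:
  φ: 17° + 27/60 + 23.3/3600 = 17 + 0.450000 + 0.006472 = 17.4564722
  N → positive
  Lon: 95° + 47/60 + 44.03/3600 = 95 + 0.783333 + 0.012231 = 95.7955639
  W → negative
Point 5:
  φ: 39′ + 29.25″ = 39.48750′; 8 + 39.48750/60 = 8.6581250
  hemisphere S, so the sign is −
  λ: 43′ + 26.67″ = 43.44450′; 179 + 43.44450/60 = 179.7240750
  E ⇒ keep positive

1. -0.352333, -93.974267
2. 89.950139, -177.098944
3. 62.117478, 80.621761
4. 17.456472, -95.795564
5. -8.658125, 179.724075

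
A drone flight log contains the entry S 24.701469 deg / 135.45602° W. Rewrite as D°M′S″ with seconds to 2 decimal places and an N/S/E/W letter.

Latitude: 0.701469° → 42.08814′; 0.08814 × 60 = 5.2884″
Lon: 0.456020° → 27.36120′; 0.36120 × 60 = 21.6720″

24°42′5.29″ S, 135°27′21.67″ W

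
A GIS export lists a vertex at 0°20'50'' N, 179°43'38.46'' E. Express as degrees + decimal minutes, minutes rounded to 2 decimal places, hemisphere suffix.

0° 20.83′ N, 179° 43.64′ E

φ: 20 + 50/60 = 20.8333′
Lon: 43 + 38.46/60 = 43.6410′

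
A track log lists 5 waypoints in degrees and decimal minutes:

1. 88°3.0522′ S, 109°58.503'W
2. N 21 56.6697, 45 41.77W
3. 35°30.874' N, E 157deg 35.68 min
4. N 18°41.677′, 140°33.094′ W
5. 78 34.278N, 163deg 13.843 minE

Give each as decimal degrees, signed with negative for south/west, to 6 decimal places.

Point 1:
  Latitude: 3.0522′ = 0.050870°; total 88.0508700
  S → negative
  Lon: 58.503′ = 0.975050°; total 109.9750500
  W → negative
Point 2:
  Latitude: 21 + 56.6697/60 = 21.9444950
  N ⇒ keep positive
  Longitude: 41.77′ = 0.696167°; total 45.6961667
  W ⇒ negate
Point 3:
  Lat: 35 + 30.874/60 = 35.5145667
  N → positive
  λ: 35.68′ = 0.594667°; total 157.5946667
  E ⇒ keep positive
Point 4:
  Latitude: 41.677′ = 0.694617°; total 18.6946167
  N ⇒ keep positive
  Longitude: 140 + 33.094/60 = 140.5515667
  W → negative
Point 5:
  φ: 34.278′ = 0.571300°; total 78.5713000
  N → positive
  λ: 13.843′ = 0.230717°; total 163.2307167
  E → positive

1. -88.050870, -109.975050
2. 21.944495, -45.696167
3. 35.514567, 157.594667
4. 18.694617, -140.551567
5. 78.571300, 163.230717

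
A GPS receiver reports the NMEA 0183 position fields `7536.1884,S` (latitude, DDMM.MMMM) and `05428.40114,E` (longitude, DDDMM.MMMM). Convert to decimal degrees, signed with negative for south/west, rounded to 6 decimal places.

φ: split at 2 digits → 75° and 36.1884′; 75 + 36.1884/60 = 75.6031400
S ⇒ negate
λ: degrees = first 3 digits = 54, minutes = 28.40114; 54 + 28.40114/60 = 54.4733523
E → positive

-75.603140, 54.473352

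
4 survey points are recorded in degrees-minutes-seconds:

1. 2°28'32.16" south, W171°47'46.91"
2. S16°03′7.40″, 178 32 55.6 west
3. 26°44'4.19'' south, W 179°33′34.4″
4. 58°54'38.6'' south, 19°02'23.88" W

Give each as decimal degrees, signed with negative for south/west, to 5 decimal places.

1. -2.47560, -171.79636
2. -16.05206, -178.54878
3. -26.73450, -179.55956
4. -58.91072, -19.03997

Point 1:
  Latitude: 2 + 28/60 + 32.16/3600 = 2.475600
  S → negative
  λ: 171 + 47/60 + 46.91/3600 = 171.796364
  W → negative
Point 2:
  Latitude: 3′ + 7.4″ = 3.12333′; 16 + 3.12333/60 = 16.052056
  S → negative
  Lon: 178 + 32/60 + 55.6/3600 = 178.548778
  W ⇒ negate
Point 3:
  φ: 26° + 44/60 + 4.19/3600 = 26 + 0.733333 + 0.001164 = 26.734497
  S ⇒ negate
  Lon: 179 + 33/60 + 34.4/3600 = 179.559556
  W ⇒ negate
Point 4:
  Lat: 58° + 54/60 + 38.6/3600 = 58 + 0.900000 + 0.010722 = 58.910722
  hemisphere S, so the sign is −
  λ: 19 + 2/60 + 23.88/3600 = 19.039967
  W ⇒ negate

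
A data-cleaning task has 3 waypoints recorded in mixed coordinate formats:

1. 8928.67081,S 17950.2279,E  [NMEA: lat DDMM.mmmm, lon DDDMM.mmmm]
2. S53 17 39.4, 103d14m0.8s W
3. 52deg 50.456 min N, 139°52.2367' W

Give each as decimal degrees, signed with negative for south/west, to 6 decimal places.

1. -89.477847, 179.837132
2. -53.294278, -103.233556
3. 52.840933, -139.870612

Point 1:
  Lat: split at 2 digits → 89° and 28.67081′; 89 + 28.67081/60 = 89.4778468
  hemisphere S, so the sign is −
  Longitude: split at 3 digits → 179° and 50.2279′; 179 + 50.2279/60 = 179.8371317
  E → positive
Point 2:
  Latitude: 53° + 17/60 + 39.4/3600 = 53 + 0.283333 + 0.010944 = 53.2942778
  S ⇒ negate
  Lon: 103 + 14/60 + 0.8/3600 = 103.2335556
  W ⇒ negate
Point 3:
  Lat: 50.456′ = 0.840933°; total 52.8409333
  N → positive
  λ: 52.2367′ = 0.870612°; total 139.8706117
  W → negative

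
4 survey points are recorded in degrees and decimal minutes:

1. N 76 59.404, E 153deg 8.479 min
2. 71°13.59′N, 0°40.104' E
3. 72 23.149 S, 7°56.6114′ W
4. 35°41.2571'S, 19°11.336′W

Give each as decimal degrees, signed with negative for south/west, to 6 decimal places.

1. 76.990067, 153.141317
2. 71.226500, 0.668400
3. -72.385817, -7.943523
4. -35.687618, -19.188933

Point 1:
  Lat: 76 + 59.404/60 = 76.9900667
  N ⇒ keep positive
  Longitude: 8.479′ = 0.141317°; total 153.1413167
  E ⇒ keep positive
Point 2:
  φ: 13.59′ = 0.226500°; total 71.2265000
  N ⇒ keep positive
  Longitude: 40.104′ = 0.668400°; total 0.6684000
  E → positive
Point 3:
  φ: 72 + 23.149/60 = 72.3858167
  S → negative
  λ: 7 + 56.6114/60 = 7.9435233
  hemisphere W, so the sign is −
Point 4:
  Lat: 35 + 41.2571/60 = 35.6876183
  S ⇒ negate
  Lon: 19 + 11.336/60 = 19.1889333
  W → negative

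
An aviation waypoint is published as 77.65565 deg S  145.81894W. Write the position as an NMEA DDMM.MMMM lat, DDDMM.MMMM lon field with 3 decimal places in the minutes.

Lat: minutes = (77.655650 − 77) × 60 = 39.33900
λ: minutes = (145.818940 − 145) × 60 = 49.13640

7739.339,S / 14549.136,W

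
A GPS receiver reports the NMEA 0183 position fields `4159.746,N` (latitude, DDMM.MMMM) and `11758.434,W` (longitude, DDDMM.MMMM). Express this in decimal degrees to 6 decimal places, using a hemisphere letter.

Lat: degrees = first 2 digits = 41, minutes = 59.746; 41 + 59.746/60 = 41.9957667
λ: split at 3 digits → 117° and 58.434′; 117 + 58.434/60 = 117.9739000

41.995767° N, 117.973900° W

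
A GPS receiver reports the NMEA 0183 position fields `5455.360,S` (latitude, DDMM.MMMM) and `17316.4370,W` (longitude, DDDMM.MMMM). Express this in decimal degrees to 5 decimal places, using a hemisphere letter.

Latitude: split at 2 digits → 54° and 55.36′; 54 + 55.36/60 = 54.922667
Longitude: degrees = first 3 digits = 173, minutes = 16.437; 173 + 16.437/60 = 173.273950

54.92267° S, 173.27395° W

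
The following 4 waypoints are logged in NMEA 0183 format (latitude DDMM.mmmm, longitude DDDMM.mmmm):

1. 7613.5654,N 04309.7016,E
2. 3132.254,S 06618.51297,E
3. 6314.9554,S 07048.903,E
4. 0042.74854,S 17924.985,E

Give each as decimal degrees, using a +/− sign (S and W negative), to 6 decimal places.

1. 76.226090, 43.161693
2. -31.537567, 66.308550
3. -63.249257, 70.815050
4. -0.712476, 179.416417

Point 1:
  Latitude: degrees = first 2 digits = 76, minutes = 13.5654; 76 + 13.5654/60 = 76.2260900
  N ⇒ keep positive
  Lon: split at 3 digits → 043° and 9.7016′; 43 + 9.7016/60 = 43.1616933
  E ⇒ keep positive
Point 2:
  φ: split at 2 digits → 31° and 32.254′; 31 + 32.254/60 = 31.5375667
  hemisphere S, so the sign is −
  Lon: split at 3 digits → 066° and 18.51297′; 66 + 18.51297/60 = 66.3085495
  E → positive
Point 3:
  Latitude: split at 2 digits → 63° and 14.9554′; 63 + 14.9554/60 = 63.2492567
  S → negative
  λ: degrees = first 3 digits = 70, minutes = 48.903; 70 + 48.903/60 = 70.8150500
  E → positive
Point 4:
  φ: degrees = first 2 digits = 0, minutes = 42.74854; 0 + 42.74854/60 = 0.7124757
  hemisphere S, so the sign is −
  Longitude: degrees = first 3 digits = 179, minutes = 24.985; 179 + 24.985/60 = 179.4164167
  E ⇒ keep positive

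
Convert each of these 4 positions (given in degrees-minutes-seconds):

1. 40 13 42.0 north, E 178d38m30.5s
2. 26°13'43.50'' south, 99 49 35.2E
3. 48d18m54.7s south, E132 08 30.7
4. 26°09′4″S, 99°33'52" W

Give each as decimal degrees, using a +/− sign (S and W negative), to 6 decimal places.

1. 40.228333, 178.641806
2. -26.228750, 99.826444
3. -48.315194, 132.141861
4. -26.151111, -99.564444

Point 1:
  Lat: 13′ + 42″ = 13.70000′; 40 + 13.70000/60 = 40.2283333
  N ⇒ keep positive
  Lon: 178° + 38/60 + 30.5/3600 = 178 + 0.633333 + 0.008472 = 178.6418056
  E → positive
Point 2:
  Lat: 26° + 13/60 + 43.5/3600 = 26 + 0.216667 + 0.012083 = 26.2287500
  S ⇒ negate
  Lon: 99 + 49/60 + 35.2/3600 = 99.8264444
  E → positive
Point 3:
  Latitude: 18′ + 54.7″ = 18.91167′; 48 + 18.91167/60 = 48.3151944
  S → negative
  Lon: 8′ + 30.7″ = 8.51167′; 132 + 8.51167/60 = 132.1418611
  E → positive
Point 4:
  Latitude: 26° + 9/60 + 4/3600 = 26 + 0.150000 + 0.001111 = 26.1511111
  S → negative
  Lon: 99 + 33/60 + 52/3600 = 99.5644444
  W ⇒ negate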